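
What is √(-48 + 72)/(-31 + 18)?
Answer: -2*√6/13 ≈ -0.37684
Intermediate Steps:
√(-48 + 72)/(-31 + 18) = √24/(-13) = -2*√6/13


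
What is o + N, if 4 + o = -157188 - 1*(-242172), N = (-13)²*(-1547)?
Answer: -176463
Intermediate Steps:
N = -261443 (N = 169*(-1547) = -261443)
o = 84980 (o = -4 + (-157188 - 1*(-242172)) = -4 + (-157188 + 242172) = -4 + 84984 = 84980)
o + N = 84980 - 261443 = -176463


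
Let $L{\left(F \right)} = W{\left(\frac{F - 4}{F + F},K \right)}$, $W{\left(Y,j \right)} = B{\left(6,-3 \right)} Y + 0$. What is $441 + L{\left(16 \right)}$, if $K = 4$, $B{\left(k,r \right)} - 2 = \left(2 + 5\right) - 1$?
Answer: $444$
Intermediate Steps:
$B{\left(k,r \right)} = 8$ ($B{\left(k,r \right)} = 2 + \left(\left(2 + 5\right) - 1\right) = 2 + \left(7 - 1\right) = 2 + 6 = 8$)
$W{\left(Y,j \right)} = 8 Y$ ($W{\left(Y,j \right)} = 8 Y + 0 = 8 Y$)
$L{\left(F \right)} = \frac{4 \left(-4 + F\right)}{F}$ ($L{\left(F \right)} = 8 \frac{F - 4}{F + F} = 8 \frac{-4 + F}{2 F} = \frac{4 \left(-4 + F\right)}{F}$)
$441 + L{\left(16 \right)} = 441 + \left(4 - \frac{16}{16}\right) = 441 + \left(4 - 1\right) = 441 + 3 = 444$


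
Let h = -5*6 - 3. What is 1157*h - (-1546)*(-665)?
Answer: -1066271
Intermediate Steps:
h = -33 (h = -30 - 3 = -33)
1157*h - (-1546)*(-665) = 1157*(-33) - (-1546)*(-665) = -38181 - 1*1028090 = -38181 - 1028090 = -1066271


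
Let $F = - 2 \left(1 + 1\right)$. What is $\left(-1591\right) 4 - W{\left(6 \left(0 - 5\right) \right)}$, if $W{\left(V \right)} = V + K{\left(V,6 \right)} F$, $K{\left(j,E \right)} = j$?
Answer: $-6454$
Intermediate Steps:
$F = -4$ ($F = \left(-2\right) 2 = -4$)
$W{\left(V \right)} = - 3 V$ ($W{\left(V \right)} = V + V \left(-4\right) = V - 4 V = - 3 V$)
$\left(-1591\right) 4 - W{\left(6 \left(0 - 5\right) \right)} = \left(-1591\right) 4 - - 3 \cdot 6 \left(0 - 5\right) = -6364 - - 3 \cdot 6 \left(-5\right) = -6364 - \left(-3\right) \left(-30\right) = -6364 - 90 = -6454$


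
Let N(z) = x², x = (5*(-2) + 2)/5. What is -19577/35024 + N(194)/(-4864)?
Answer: -9307831/16636400 ≈ -0.55949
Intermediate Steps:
x = -8/5 (x = (-10 + 2)*(⅕) = -8*⅕ = -8/5 ≈ -1.6000)
N(z) = 64/25 (N(z) = (-8/5)² = 64/25)
-19577/35024 + N(194)/(-4864) = -19577/35024 + (64/25)/(-4864) = -19577*1/35024 + (64/25)*(-1/4864) = -19577/35024 - 1/1900 = -9307831/16636400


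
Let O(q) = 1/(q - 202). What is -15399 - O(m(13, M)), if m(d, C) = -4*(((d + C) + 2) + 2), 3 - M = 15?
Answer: -3418577/222 ≈ -15399.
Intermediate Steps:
M = -12 (M = 3 - 1*15 = 3 - 15 = -12)
m(d, C) = -16 - 4*C - 4*d (m(d, C) = -4*(((C + d) + 2) + 2) = -4*((2 + C + d) + 2) = -4*(4 + C + d) = -16 - 4*C - 4*d)
O(q) = 1/(-202 + q)
-15399 - O(m(13, M)) = -15399 - 1/(-202 + (-16 - 4*(-12) - 4*13)) = -15399 - 1/(-202 + (-16 + 48 - 52)) = -15399 - 1/(-202 - 20) = -15399 - 1/(-222) = -15399 - 1*(-1/222) = -15399 + 1/222 = -3418577/222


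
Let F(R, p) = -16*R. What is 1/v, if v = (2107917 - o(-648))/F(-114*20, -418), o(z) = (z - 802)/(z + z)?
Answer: 23639040/1365929491 ≈ 0.017306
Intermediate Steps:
o(z) = (-802 + z)/(2*z) (o(z) = (-802 + z)/((2*z)) = (-802 + z)*(1/(2*z)) = (-802 + z)/(2*z))
v = 1365929491/23639040 (v = (2107917 - (-802 - 648)/(2*(-648)))/((-(-1824)*20)) = (2107917 - (-1)*(-1450)/(2*648))/((-16*(-2280))) = (2107917 - 1*725/648)/36480 = (2107917 - 725/648)*(1/36480) = (1365929491/648)*(1/36480) = 1365929491/23639040 ≈ 57.783)
1/v = 1/(1365929491/23639040) = 23639040/1365929491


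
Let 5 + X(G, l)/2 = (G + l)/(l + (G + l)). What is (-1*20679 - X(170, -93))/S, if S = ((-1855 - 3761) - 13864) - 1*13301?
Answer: 165275/262248 ≈ 0.63022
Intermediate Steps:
X(G, l) = -10 + 2*(G + l)/(G + 2*l) (X(G, l) = -10 + 2*((G + l)/(l + (G + l))) = -10 + 2*((G + l)/(G + 2*l)) = -10 + 2*(G + l)/(G + 2*l))
S = -32781 (S = (-5616 - 13864) - 13301 = -19480 - 13301 = -32781)
(-1*20679 - X(170, -93))/S = (-1*20679 - 2*(-9*(-93) - 4*170)/(170 + 2*(-93)))/(-32781) = (-20679 - 2*(837 - 680)/(170 - 186))*(-1/32781) = (-20679 - 2*157/(-16))*(-1/32781) = (-20679 - 2*(-1)*157/16)*(-1/32781) = (-20679 - 1*(-157/8))*(-1/32781) = (-20679 + 157/8)*(-1/32781) = -165275/8*(-1/32781) = 165275/262248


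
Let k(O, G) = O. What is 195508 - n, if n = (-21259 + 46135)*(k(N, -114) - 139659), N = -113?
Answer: 3477163780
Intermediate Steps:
n = -3476968272 (n = (-21259 + 46135)*(-113 - 139659) = 24876*(-139772) = -3476968272)
195508 - n = 195508 - 1*(-3476968272) = 195508 + 3476968272 = 3477163780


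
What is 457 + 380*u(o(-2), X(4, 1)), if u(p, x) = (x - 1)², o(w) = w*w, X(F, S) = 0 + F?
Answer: 3877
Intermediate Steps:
X(F, S) = F
o(w) = w²
u(p, x) = (-1 + x)²
457 + 380*u(o(-2), X(4, 1)) = 457 + 380*(-1 + 4)² = 457 + 380*3² = 457 + 380*9 = 457 + 3420 = 3877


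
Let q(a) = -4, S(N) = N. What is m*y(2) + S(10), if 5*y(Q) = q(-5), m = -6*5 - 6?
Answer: 194/5 ≈ 38.800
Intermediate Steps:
m = -36 (m = -30 - 6 = -36)
y(Q) = -⅘ (y(Q) = (⅕)*(-4) = -⅘)
m*y(2) + S(10) = -36*(-⅘) + 10 = 144/5 + 10 = 194/5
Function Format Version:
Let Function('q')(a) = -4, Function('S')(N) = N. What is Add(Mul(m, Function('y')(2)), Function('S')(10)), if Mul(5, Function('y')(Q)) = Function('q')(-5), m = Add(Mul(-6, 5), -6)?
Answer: Rational(194, 5) ≈ 38.800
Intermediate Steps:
m = -36 (m = Add(-30, -6) = -36)
Function('y')(Q) = Rational(-4, 5) (Function('y')(Q) = Mul(Rational(1, 5), -4) = Rational(-4, 5))
Add(Mul(m, Function('y')(2)), Function('S')(10)) = Add(Mul(-36, Rational(-4, 5)), 10) = Add(Rational(144, 5), 10) = Rational(194, 5)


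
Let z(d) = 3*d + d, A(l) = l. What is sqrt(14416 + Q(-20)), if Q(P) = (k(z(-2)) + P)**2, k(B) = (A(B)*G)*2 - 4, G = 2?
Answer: 4*sqrt(1097) ≈ 132.48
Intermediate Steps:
z(d) = 4*d
k(B) = -4 + 4*B (k(B) = (B*2)*2 - 4 = (2*B)*2 - 4 = 4*B - 4 = -4 + 4*B)
Q(P) = (-36 + P)**2 (Q(P) = ((-4 + 4*(4*(-2))) + P)**2 = ((-4 + 4*(-8)) + P)**2 = ((-4 - 32) + P)**2 = (-36 + P)**2)
sqrt(14416 + Q(-20)) = sqrt(14416 + (-36 - 20)**2) = sqrt(14416 + (-56)**2) = sqrt(14416 + 3136) = sqrt(17552) = 4*sqrt(1097)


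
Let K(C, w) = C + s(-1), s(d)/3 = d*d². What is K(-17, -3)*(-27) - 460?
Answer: 80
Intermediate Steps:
s(d) = 3*d³ (s(d) = 3*(d*d²) = 3*d³)
K(C, w) = -3 + C (K(C, w) = C + 3*(-1)³ = C + 3*(-1) = C - 3 = -3 + C)
K(-17, -3)*(-27) - 460 = (-3 - 17)*(-27) - 460 = -20*(-27) - 460 = 540 - 460 = 80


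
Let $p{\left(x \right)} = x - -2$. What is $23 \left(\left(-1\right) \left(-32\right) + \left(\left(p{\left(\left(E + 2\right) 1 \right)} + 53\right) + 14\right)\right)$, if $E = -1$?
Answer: $2346$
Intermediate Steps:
$p{\left(x \right)} = 2 + x$ ($p{\left(x \right)} = x + 2 = 2 + x$)
$23 \left(\left(-1\right) \left(-32\right) + \left(\left(p{\left(\left(E + 2\right) 1 \right)} + 53\right) + 14\right)\right) = 23 \left(\left(-1\right) \left(-32\right) + \left(\left(\left(2 + \left(-1 + 2\right) 1\right) + 53\right) + 14\right)\right) = 23 \left(32 + \left(\left(\left(2 + 1 \cdot 1\right) + 53\right) + 14\right)\right) = 23 \left(32 + \left(\left(\left(2 + 1\right) + 53\right) + 14\right)\right) = 23 \left(32 + \left(\left(3 + 53\right) + 14\right)\right) = 23 \left(32 + \left(56 + 14\right)\right) = 23 \left(32 + 70\right) = 23 \cdot 102 = 2346$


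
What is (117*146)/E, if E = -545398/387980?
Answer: -3313737180/272699 ≈ -12152.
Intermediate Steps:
E = -272699/193990 (E = -545398*1/387980 = -272699/193990 ≈ -1.4057)
(117*146)/E = (117*146)/(-272699/193990) = 17082*(-193990/272699) = -3313737180/272699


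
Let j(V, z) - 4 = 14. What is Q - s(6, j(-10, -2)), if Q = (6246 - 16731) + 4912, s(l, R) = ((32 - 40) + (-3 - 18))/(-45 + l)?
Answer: -217376/39 ≈ -5573.7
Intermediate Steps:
j(V, z) = 18 (j(V, z) = 4 + 14 = 18)
s(l, R) = -29/(-45 + l) (s(l, R) = (-8 - 21)/(-45 + l) = -29/(-45 + l))
Q = -5573 (Q = -10485 + 4912 = -5573)
Q - s(6, j(-10, -2)) = -5573 - (-29)/(-45 + 6) = -5573 - (-29)/(-39) = -5573 - (-29)*(-1)/39 = -5573 - 1*29/39 = -5573 - 29/39 = -217376/39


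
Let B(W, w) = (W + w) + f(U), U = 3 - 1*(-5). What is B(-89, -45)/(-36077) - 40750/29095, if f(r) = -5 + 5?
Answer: -293247804/209932063 ≈ -1.3969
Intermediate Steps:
U = 8 (U = 3 + 5 = 8)
f(r) = 0
B(W, w) = W + w (B(W, w) = (W + w) + 0 = W + w)
B(-89, -45)/(-36077) - 40750/29095 = (-89 - 45)/(-36077) - 40750/29095 = -134*(-1/36077) - 40750*1/29095 = 134/36077 - 8150/5819 = -293247804/209932063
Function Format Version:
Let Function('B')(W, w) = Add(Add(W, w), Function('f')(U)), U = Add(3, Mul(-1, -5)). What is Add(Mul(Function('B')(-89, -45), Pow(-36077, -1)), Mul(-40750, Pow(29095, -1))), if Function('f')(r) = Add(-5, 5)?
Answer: Rational(-293247804, 209932063) ≈ -1.3969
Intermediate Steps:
U = 8 (U = Add(3, 5) = 8)
Function('f')(r) = 0
Function('B')(W, w) = Add(W, w) (Function('B')(W, w) = Add(Add(W, w), 0) = Add(W, w))
Add(Mul(Function('B')(-89, -45), Pow(-36077, -1)), Mul(-40750, Pow(29095, -1))) = Add(Mul(Add(-89, -45), Pow(-36077, -1)), Mul(-40750, Pow(29095, -1))) = Add(Mul(-134, Rational(-1, 36077)), Mul(-40750, Rational(1, 29095))) = Add(Rational(134, 36077), Rational(-8150, 5819)) = Rational(-293247804, 209932063)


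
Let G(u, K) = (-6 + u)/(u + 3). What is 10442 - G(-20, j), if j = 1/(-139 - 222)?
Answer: 177488/17 ≈ 10440.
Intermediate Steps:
j = -1/361 (j = 1/(-361) = -1/361 ≈ -0.0027701)
G(u, K) = (-6 + u)/(3 + u)
10442 - G(-20, j) = 10442 - (-6 - 20)/(3 - 20) = 10442 - (-26)/(-17) = 10442 - (-1)*(-26)/17 = 10442 - 1*26/17 = 10442 - 26/17 = 177488/17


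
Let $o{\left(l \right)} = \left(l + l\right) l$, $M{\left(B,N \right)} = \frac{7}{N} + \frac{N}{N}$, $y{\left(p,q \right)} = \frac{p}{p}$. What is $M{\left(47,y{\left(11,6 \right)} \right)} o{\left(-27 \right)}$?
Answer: $11664$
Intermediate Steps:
$y{\left(p,q \right)} = 1$
$M{\left(B,N \right)} = 1 + \frac{7}{N}$ ($M{\left(B,N \right)} = \frac{7}{N} + 1 = 1 + \frac{7}{N}$)
$o{\left(l \right)} = 2 l^{2}$ ($o{\left(l \right)} = 2 l l = 2 l^{2}$)
$M{\left(47,y{\left(11,6 \right)} \right)} o{\left(-27 \right)} = \frac{7 + 1}{1} \cdot 2 \left(-27\right)^{2} = 1 \cdot 8 \cdot 2 \cdot 729 = 8 \cdot 1458 = 11664$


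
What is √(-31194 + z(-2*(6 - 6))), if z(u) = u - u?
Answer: 3*I*√3466 ≈ 176.62*I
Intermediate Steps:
z(u) = 0
√(-31194 + z(-2*(6 - 6))) = √(-31194 + 0) = √(-31194) = 3*I*√3466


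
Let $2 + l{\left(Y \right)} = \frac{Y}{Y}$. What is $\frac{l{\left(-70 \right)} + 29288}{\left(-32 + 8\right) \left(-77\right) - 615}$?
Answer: $\frac{29287}{1233} \approx 23.753$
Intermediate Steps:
$l{\left(Y \right)} = -1$ ($l{\left(Y \right)} = -2 + \frac{Y}{Y} = -2 + 1 = -1$)
$\frac{l{\left(-70 \right)} + 29288}{\left(-32 + 8\right) \left(-77\right) - 615} = \frac{-1 + 29288}{\left(-32 + 8\right) \left(-77\right) - 615} = \frac{29287}{\left(-24\right) \left(-77\right) - 615} = \frac{29287}{1848 - 615} = \frac{29287}{1233}$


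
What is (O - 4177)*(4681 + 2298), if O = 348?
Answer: -26722591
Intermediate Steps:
(O - 4177)*(4681 + 2298) = (348 - 4177)*(4681 + 2298) = -3829*6979 = -26722591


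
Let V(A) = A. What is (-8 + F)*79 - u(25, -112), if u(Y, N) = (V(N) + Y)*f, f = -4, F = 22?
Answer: 758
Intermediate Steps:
u(Y, N) = -4*N - 4*Y (u(Y, N) = (N + Y)*(-4) = -4*N - 4*Y)
(-8 + F)*79 - u(25, -112) = (-8 + 22)*79 - (-4*(-112) - 4*25) = 14*79 - (448 - 100) = 1106 - 1*348 = 1106 - 348 = 758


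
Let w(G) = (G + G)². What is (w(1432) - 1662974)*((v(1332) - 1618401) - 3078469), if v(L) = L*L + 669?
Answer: -19108332874994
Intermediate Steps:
v(L) = 669 + L² (v(L) = L² + 669 = 669 + L²)
w(G) = 4*G² (w(G) = (2*G)² = 4*G²)
(w(1432) - 1662974)*((v(1332) - 1618401) - 3078469) = (4*1432² - 1662974)*(((669 + 1332²) - 1618401) - 3078469) = (4*2050624 - 1662974)*(((669 + 1774224) - 1618401) - 3078469) = (8202496 - 1662974)*((1774893 - 1618401) - 3078469) = 6539522*(156492 - 3078469) = 6539522*(-2921977) = -19108332874994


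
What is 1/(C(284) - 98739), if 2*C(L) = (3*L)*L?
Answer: 1/22245 ≈ 4.4954e-5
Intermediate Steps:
C(L) = 3*L**2/2 (C(L) = ((3*L)*L)/2 = (3*L**2)/2 = 3*L**2/2)
1/(C(284) - 98739) = 1/((3/2)*284**2 - 98739) = 1/((3/2)*80656 - 98739) = 1/(120984 - 98739) = 1/22245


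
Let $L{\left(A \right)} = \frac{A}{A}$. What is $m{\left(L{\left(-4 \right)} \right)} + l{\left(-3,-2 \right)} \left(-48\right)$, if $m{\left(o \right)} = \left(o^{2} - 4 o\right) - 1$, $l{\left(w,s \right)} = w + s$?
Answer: $236$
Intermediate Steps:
$l{\left(w,s \right)} = s + w$
$L{\left(A \right)} = 1$
$m{\left(o \right)} = -1 + o^{2} - 4 o$
$m{\left(L{\left(-4 \right)} \right)} + l{\left(-3,-2 \right)} \left(-48\right) = \left(-1 + 1^{2} - 4\right) + \left(-2 - 3\right) \left(-48\right) = \left(-1 + 1 - 4\right) - -240 = -4 + 240 = 236$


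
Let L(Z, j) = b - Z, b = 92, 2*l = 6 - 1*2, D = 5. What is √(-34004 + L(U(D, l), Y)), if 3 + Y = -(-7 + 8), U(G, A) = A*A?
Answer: 2*I*√8479 ≈ 184.16*I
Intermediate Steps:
l = 2 (l = (6 - 1*2)/2 = (6 - 2)/2 = (½)*4 = 2)
U(G, A) = A²
Y = -4 (Y = -3 - (-7 + 8) = -3 - 1*1 = -3 - 1 = -4)
L(Z, j) = 92 - Z
√(-34004 + L(U(D, l), Y)) = √(-34004 + (92 - 1*2²)) = √(-34004 + (92 - 1*4)) = √(-34004 + (92 - 4)) = √(-34004 + 88) = √(-33916) = 2*I*√8479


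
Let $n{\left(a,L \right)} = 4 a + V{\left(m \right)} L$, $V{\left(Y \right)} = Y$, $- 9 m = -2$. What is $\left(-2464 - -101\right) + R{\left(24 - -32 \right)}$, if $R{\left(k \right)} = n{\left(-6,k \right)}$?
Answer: $- \frac{21371}{9} \approx -2374.6$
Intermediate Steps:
$m = \frac{2}{9}$ ($m = \left(- \frac{1}{9}\right) \left(-2\right) = \frac{2}{9} \approx 0.22222$)
$n{\left(a,L \right)} = 4 a + \frac{2 L}{9}$
$R{\left(k \right)} = -24 + \frac{2 k}{9}$ ($R{\left(k \right)} = 4 \left(-6\right) + \frac{2 k}{9} = -24 + \frac{2 k}{9}$)
$\left(-2464 - -101\right) + R{\left(24 - -32 \right)} = \left(-2464 - -101\right) - \left(24 - \frac{2 \left(24 - -32\right)}{9}\right) = \left(-2464 + 101\right) - \left(24 - \frac{2 \left(24 + 32\right)}{9}\right) = -2363 + \left(-24 + \frac{2}{9} \cdot 56\right) = -2363 + \left(-24 + \frac{112}{9}\right) = -2363 - \frac{104}{9} = - \frac{21371}{9}$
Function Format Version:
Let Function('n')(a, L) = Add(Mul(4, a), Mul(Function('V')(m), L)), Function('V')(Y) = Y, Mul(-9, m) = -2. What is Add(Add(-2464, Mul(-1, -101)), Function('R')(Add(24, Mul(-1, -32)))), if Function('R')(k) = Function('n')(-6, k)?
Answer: Rational(-21371, 9) ≈ -2374.6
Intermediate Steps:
m = Rational(2, 9) (m = Mul(Rational(-1, 9), -2) = Rational(2, 9) ≈ 0.22222)
Function('n')(a, L) = Add(Mul(4, a), Mul(Rational(2, 9), L))
Function('R')(k) = Add(-24, Mul(Rational(2, 9), k)) (Function('R')(k) = Add(Mul(4, -6), Mul(Rational(2, 9), k)) = Add(-24, Mul(Rational(2, 9), k)))
Add(Add(-2464, Mul(-1, -101)), Function('R')(Add(24, Mul(-1, -32)))) = Add(Add(-2464, Mul(-1, -101)), Add(-24, Mul(Rational(2, 9), Add(24, Mul(-1, -32))))) = Add(Add(-2464, 101), Add(-24, Mul(Rational(2, 9), Add(24, 32)))) = Add(-2363, Add(-24, Mul(Rational(2, 9), 56))) = Add(-2363, Add(-24, Rational(112, 9))) = Add(-2363, Rational(-104, 9)) = Rational(-21371, 9)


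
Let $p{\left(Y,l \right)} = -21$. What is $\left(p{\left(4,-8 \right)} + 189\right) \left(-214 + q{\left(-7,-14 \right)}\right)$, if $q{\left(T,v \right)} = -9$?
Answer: $-37464$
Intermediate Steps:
$\left(p{\left(4,-8 \right)} + 189\right) \left(-214 + q{\left(-7,-14 \right)}\right) = \left(-21 + 189\right) \left(-214 - 9\right) = 168 \left(-223\right) = -37464$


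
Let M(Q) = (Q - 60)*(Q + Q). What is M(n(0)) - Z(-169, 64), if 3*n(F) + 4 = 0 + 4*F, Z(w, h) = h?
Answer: 896/9 ≈ 99.556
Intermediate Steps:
n(F) = -4/3 + 4*F/3 (n(F) = -4/3 + (0 + 4*F)/3 = -4/3 + (4*F)/3 = -4/3 + 4*F/3)
M(Q) = 2*Q*(-60 + Q) (M(Q) = (-60 + Q)*(2*Q) = 2*Q*(-60 + Q))
M(n(0)) - Z(-169, 64) = 2*(-4/3 + (4/3)*0)*(-60 + (-4/3 + (4/3)*0)) - 1*64 = 2*(-4/3 + 0)*(-60 + (-4/3 + 0)) - 64 = 2*(-4/3)*(-60 - 4/3) - 64 = 2*(-4/3)*(-184/3) - 64 = 1472/9 - 64 = 896/9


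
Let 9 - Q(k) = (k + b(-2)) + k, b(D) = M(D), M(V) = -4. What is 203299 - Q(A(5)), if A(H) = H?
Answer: 203296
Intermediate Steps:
b(D) = -4
Q(k) = 13 - 2*k (Q(k) = 9 - ((k - 4) + k) = 9 - ((-4 + k) + k) = 9 - (-4 + 2*k) = 9 + (4 - 2*k) = 13 - 2*k)
203299 - Q(A(5)) = 203299 - (13 - 2*5) = 203299 - (13 - 10) = 203299 - 1*3 = 203299 - 3 = 203296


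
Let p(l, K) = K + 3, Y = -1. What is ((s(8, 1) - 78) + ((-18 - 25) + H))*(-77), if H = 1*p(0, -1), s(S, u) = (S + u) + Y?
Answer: 8547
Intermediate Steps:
p(l, K) = 3 + K
s(S, u) = -1 + S + u (s(S, u) = (S + u) - 1 = -1 + S + u)
H = 2 (H = 1*(3 - 1) = 1*2 = 2)
((s(8, 1) - 78) + ((-18 - 25) + H))*(-77) = (((-1 + 8 + 1) - 78) + ((-18 - 25) + 2))*(-77) = ((8 - 78) + (-43 + 2))*(-77) = (-70 - 41)*(-77) = -111*(-77) = 8547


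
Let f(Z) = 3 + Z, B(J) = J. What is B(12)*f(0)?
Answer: 36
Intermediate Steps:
B(12)*f(0) = 12*(3 + 0) = 12*3 = 36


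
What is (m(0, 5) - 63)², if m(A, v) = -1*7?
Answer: 4900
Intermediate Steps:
m(A, v) = -7
(m(0, 5) - 63)² = (-7 - 63)² = (-70)² = 4900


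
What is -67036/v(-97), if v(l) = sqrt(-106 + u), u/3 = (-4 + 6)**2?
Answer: 33518*I*sqrt(94)/47 ≈ 6914.2*I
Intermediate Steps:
u = 12 (u = 3*(-4 + 6)**2 = 3*2**2 = 3*4 = 12)
v(l) = I*sqrt(94) (v(l) = sqrt(-106 + 12) = sqrt(-94) = I*sqrt(94))
-67036/v(-97) = -67036*(-I*sqrt(94)/94) = -(-33518)*I*sqrt(94)/47 = 33518*I*sqrt(94)/47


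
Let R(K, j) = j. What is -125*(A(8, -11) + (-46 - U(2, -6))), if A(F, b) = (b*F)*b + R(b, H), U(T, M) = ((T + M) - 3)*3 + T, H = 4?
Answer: -118125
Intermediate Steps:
U(T, M) = -9 + 3*M + 4*T (U(T, M) = ((M + T) - 3)*3 + T = (-3 + M + T)*3 + T = (-9 + 3*M + 3*T) + T = -9 + 3*M + 4*T)
A(F, b) = 4 + F*b² (A(F, b) = (b*F)*b + 4 = (F*b)*b + 4 = F*b² + 4 = 4 + F*b²)
-125*(A(8, -11) + (-46 - U(2, -6))) = -125*((4 + 8*(-11)²) + (-46 - (-9 + 3*(-6) + 4*2))) = -125*((4 + 8*121) + (-46 - (-9 - 18 + 8))) = -125*((4 + 968) + (-46 - 1*(-19))) = -125*(972 + (-46 + 19)) = -125*(972 - 27) = -125*945 = -118125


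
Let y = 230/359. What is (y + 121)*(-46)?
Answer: -2008774/359 ≈ -5595.5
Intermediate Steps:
y = 230/359 (y = 230*(1/359) = 230/359 ≈ 0.64067)
(y + 121)*(-46) = (230/359 + 121)*(-46) = (43669/359)*(-46) = -2008774/359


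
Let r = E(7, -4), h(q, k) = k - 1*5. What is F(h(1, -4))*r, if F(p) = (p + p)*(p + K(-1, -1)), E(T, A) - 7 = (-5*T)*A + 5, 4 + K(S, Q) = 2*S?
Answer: 41040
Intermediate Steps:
K(S, Q) = -4 + 2*S
h(q, k) = -5 + k (h(q, k) = k - 5 = -5 + k)
E(T, A) = 12 - 5*A*T (E(T, A) = 7 + ((-5*T)*A + 5) = 7 + (-5*A*T + 5) = 7 + (5 - 5*A*T) = 12 - 5*A*T)
r = 152 (r = 12 - 5*(-4)*7 = 12 + 140 = 152)
F(p) = 2*p*(-6 + p) (F(p) = (p + p)*(p + (-4 + 2*(-1))) = (2*p)*(p + (-4 - 2)) = (2*p)*(p - 6) = (2*p)*(-6 + p) = 2*p*(-6 + p))
F(h(1, -4))*r = (2*(-5 - 4)*(-6 + (-5 - 4)))*152 = (2*(-9)*(-6 - 9))*152 = (2*(-9)*(-15))*152 = 270*152 = 41040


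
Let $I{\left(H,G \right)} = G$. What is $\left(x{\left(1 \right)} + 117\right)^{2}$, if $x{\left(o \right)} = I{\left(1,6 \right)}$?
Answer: $15129$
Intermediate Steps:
$x{\left(o \right)} = 6$
$\left(x{\left(1 \right)} + 117\right)^{2} = \left(6 + 117\right)^{2} = 123^{2} = 15129$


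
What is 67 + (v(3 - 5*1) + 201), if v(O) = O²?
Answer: 272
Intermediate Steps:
67 + (v(3 - 5*1) + 201) = 67 + ((3 - 5*1)² + 201) = 67 + ((3 - 5)² + 201) = 67 + ((-2)² + 201) = 67 + (4 + 201) = 67 + 205 = 272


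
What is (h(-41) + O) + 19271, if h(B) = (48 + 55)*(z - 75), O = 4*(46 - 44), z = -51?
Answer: 6301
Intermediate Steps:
O = 8 (O = 4*2 = 8)
h(B) = -12978 (h(B) = (48 + 55)*(-51 - 75) = 103*(-126) = -12978)
(h(-41) + O) + 19271 = (-12978 + 8) + 19271 = -12970 + 19271 = 6301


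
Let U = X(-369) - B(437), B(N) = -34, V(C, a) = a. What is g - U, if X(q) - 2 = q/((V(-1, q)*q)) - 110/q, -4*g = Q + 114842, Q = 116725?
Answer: -85501795/1476 ≈ -57928.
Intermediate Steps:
g = -231567/4 (g = -(116725 + 114842)/4 = -1/4*231567 = -231567/4 ≈ -57892.)
X(q) = 2 - 109/q (X(q) = 2 + (q/((q*q)) - 110/q) = 2 + (q/(q**2) - 110/q) = 2 + (q/q**2 - 110/q) = 2 + (1/q - 110/q) = 2 - 109/q)
U = 13393/369 (U = (2 - 109/(-369)) - 1*(-34) = (2 - 109*(-1/369)) + 34 = (2 + 109/369) + 34 = 847/369 + 34 = 13393/369 ≈ 36.295)
g - U = -231567/4 - 1*13393/369 = -231567/4 - 13393/369 = -85501795/1476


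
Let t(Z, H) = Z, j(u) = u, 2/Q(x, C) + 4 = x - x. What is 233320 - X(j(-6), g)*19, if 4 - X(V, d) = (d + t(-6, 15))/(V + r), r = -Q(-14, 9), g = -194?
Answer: 2573284/11 ≈ 2.3394e+5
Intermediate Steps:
Q(x, C) = -½ (Q(x, C) = 2/(-4 + (x - x)) = 2/(-4 + 0) = 2/(-4) = 2*(-¼) = -½)
r = ½ (r = -1*(-½) = ½ ≈ 0.50000)
X(V, d) = 4 - (-6 + d)/(½ + V) (X(V, d) = 4 - (d - 6)/(V + ½) = 4 - (-6 + d)/(½ + V))
233320 - X(j(-6), g)*19 = 233320 - 2*(8 - 1*(-194) + 4*(-6))/(1 + 2*(-6))*19 = 233320 - 2*(8 + 194 - 24)/(1 - 12)*19 = 233320 - 2*178/(-11)*19 = 233320 - 2*(-1/11)*178*19 = 233320 - (-356)*19/11 = 233320 - 1*(-6764/11) = 233320 + 6764/11 = 2573284/11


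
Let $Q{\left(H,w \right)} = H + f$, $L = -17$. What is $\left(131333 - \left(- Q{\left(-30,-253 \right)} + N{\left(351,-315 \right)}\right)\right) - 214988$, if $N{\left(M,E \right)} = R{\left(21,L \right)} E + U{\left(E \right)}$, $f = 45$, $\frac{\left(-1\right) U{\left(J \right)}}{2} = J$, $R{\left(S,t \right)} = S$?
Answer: $-77655$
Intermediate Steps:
$U{\left(J \right)} = - 2 J$
$N{\left(M,E \right)} = 19 E$ ($N{\left(M,E \right)} = 21 E - 2 E = 19 E$)
$Q{\left(H,w \right)} = 45 + H$ ($Q{\left(H,w \right)} = H + 45 = 45 + H$)
$\left(131333 - \left(- Q{\left(-30,-253 \right)} + N{\left(351,-315 \right)}\right)\right) - 214988 = \left(131333 + \left(\left(45 - 30\right) - 19 \left(-315\right)\right)\right) - 214988 = \left(131333 + \left(15 - -5985\right)\right) - 214988 = \left(131333 + \left(15 + 5985\right)\right) - 214988 = \left(131333 + 6000\right) - 214988 = 137333 - 214988 = -77655$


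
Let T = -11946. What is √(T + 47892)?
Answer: 3*√3994 ≈ 189.59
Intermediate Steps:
√(T + 47892) = √(-11946 + 47892) = √35946 = 3*√3994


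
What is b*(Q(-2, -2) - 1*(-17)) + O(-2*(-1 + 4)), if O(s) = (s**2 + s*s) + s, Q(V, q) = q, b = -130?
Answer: -1884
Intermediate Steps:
O(s) = s + 2*s**2 (O(s) = (s**2 + s**2) + s = 2*s**2 + s = s + 2*s**2)
b*(Q(-2, -2) - 1*(-17)) + O(-2*(-1 + 4)) = -130*(-2 - 1*(-17)) + (-2*(-1 + 4))*(1 + 2*(-2*(-1 + 4))) = -130*(-2 + 17) + (-2*3)*(1 + 2*(-2*3)) = -130*15 - 6*(1 + 2*(-6)) = -1950 - 6*(1 - 12) = -1950 - 6*(-11) = -1950 + 66 = -1884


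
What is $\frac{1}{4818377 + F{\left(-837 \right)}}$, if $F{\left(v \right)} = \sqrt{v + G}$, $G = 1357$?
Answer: $\frac{4818377}{23216756913609} - \frac{2 \sqrt{130}}{23216756913609} \approx 2.0754 \cdot 10^{-7}$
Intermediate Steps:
$F{\left(v \right)} = \sqrt{1357 + v}$ ($F{\left(v \right)} = \sqrt{v + 1357} = \sqrt{1357 + v}$)
$\frac{1}{4818377 + F{\left(-837 \right)}} = \frac{1}{4818377 + \sqrt{1357 - 837}} = \frac{1}{4818377 + \sqrt{520}} = \frac{1}{4818377 + 2 \sqrt{130}}$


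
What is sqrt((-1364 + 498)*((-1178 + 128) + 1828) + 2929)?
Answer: I*sqrt(670819) ≈ 819.04*I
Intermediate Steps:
sqrt((-1364 + 498)*((-1178 + 128) + 1828) + 2929) = sqrt(-866*(-1050 + 1828) + 2929) = sqrt(-866*778 + 2929) = sqrt(-673748 + 2929) = sqrt(-670819) = I*sqrt(670819)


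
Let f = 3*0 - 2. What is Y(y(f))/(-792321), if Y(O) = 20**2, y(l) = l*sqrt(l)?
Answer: -400/792321 ≈ -0.00050485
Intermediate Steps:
f = -2 (f = 0 - 2 = -2)
y(l) = l**(3/2)
Y(O) = 400
Y(y(f))/(-792321) = 400/(-792321) = 400*(-1/792321) = -400/792321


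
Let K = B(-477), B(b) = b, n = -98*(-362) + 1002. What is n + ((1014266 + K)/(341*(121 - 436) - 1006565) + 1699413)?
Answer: 276249548913/159140 ≈ 1.7359e+6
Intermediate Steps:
n = 36478 (n = 35476 + 1002 = 36478)
K = -477
n + ((1014266 + K)/(341*(121 - 436) - 1006565) + 1699413) = 36478 + ((1014266 - 477)/(341*(121 - 436) - 1006565) + 1699413) = 36478 + (1013789/(341*(-315) - 1006565) + 1699413) = 36478 + (1013789/(-107415 - 1006565) + 1699413) = 36478 + (1013789/(-1113980) + 1699413) = 36478 + (1013789*(-1/1113980) + 1699413) = 36478 + (-144827/159140 + 1699413) = 36478 + 270444439993/159140 = 276249548913/159140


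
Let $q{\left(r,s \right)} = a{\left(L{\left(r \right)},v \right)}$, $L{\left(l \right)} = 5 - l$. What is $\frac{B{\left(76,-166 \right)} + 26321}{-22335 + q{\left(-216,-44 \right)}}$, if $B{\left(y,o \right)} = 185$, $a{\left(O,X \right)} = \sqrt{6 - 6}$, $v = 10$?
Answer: $- \frac{26506}{22335} \approx -1.1867$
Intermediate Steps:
$a{\left(O,X \right)} = 0$ ($a{\left(O,X \right)} = \sqrt{0} = 0$)
$q{\left(r,s \right)} = 0$
$\frac{B{\left(76,-166 \right)} + 26321}{-22335 + q{\left(-216,-44 \right)}} = \frac{185 + 26321}{-22335 + 0} = \frac{26506}{-22335} = 26506 \left(- \frac{1}{22335}\right) = - \frac{26506}{22335}$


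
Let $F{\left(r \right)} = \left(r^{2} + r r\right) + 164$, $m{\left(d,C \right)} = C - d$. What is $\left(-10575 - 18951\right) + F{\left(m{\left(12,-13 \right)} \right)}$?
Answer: $-28112$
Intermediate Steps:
$F{\left(r \right)} = 164 + 2 r^{2}$ ($F{\left(r \right)} = \left(r^{2} + r^{2}\right) + 164 = 2 r^{2} + 164 = 164 + 2 r^{2}$)
$\left(-10575 - 18951\right) + F{\left(m{\left(12,-13 \right)} \right)} = \left(-10575 - 18951\right) + \left(164 + 2 \left(-13 - 12\right)^{2}\right) = -29526 + \left(164 + 2 \left(-13 - 12\right)^{2}\right) = -29526 + \left(164 + 2 \left(-25\right)^{2}\right) = -29526 + \left(164 + 2 \cdot 625\right) = -29526 + \left(164 + 1250\right) = -29526 + 1414 = -28112$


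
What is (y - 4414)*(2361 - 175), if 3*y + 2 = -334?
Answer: -9893836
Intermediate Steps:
y = -112 (y = -⅔ + (⅓)*(-334) = -⅔ - 334/3 = -112)
(y - 4414)*(2361 - 175) = (-112 - 4414)*(2361 - 175) = -4526*2186 = -9893836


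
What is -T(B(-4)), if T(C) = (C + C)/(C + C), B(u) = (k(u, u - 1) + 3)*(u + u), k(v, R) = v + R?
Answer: -1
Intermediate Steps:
k(v, R) = R + v
B(u) = 2*u*(2 + 2*u) (B(u) = (((u - 1) + u) + 3)*(u + u) = (((-1 + u) + u) + 3)*(2*u) = ((-1 + 2*u) + 3)*(2*u) = (2 + 2*u)*(2*u) = 2*u*(2 + 2*u))
T(C) = 1 (T(C) = (2*C)/((2*C)) = (2*C)*(1/(2*C)) = 1)
-T(B(-4)) = -1*1 = -1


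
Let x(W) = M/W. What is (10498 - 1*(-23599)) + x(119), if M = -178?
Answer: 4057365/119 ≈ 34096.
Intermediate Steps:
x(W) = -178/W
(10498 - 1*(-23599)) + x(119) = (10498 - 1*(-23599)) - 178/119 = (10498 + 23599) - 178*1/119 = 34097 - 178/119 = 4057365/119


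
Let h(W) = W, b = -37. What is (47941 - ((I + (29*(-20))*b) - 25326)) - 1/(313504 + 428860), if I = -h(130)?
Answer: 38556159067/742364 ≈ 51937.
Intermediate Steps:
I = -130 (I = -1*130 = -130)
(47941 - ((I + (29*(-20))*b) - 25326)) - 1/(313504 + 428860) = (47941 - ((-130 + (29*(-20))*(-37)) - 25326)) - 1/(313504 + 428860) = (47941 - ((-130 - 580*(-37)) - 25326)) - 1/742364 = (47941 - ((-130 + 21460) - 25326)) - 1*1/742364 = (47941 - (21330 - 25326)) - 1/742364 = (47941 - 1*(-3996)) - 1/742364 = (47941 + 3996) - 1/742364 = 51937 - 1/742364 = 38556159067/742364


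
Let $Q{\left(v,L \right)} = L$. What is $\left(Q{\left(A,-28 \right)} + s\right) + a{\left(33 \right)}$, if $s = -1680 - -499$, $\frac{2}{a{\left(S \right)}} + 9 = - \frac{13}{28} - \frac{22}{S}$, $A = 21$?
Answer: $- \frac{1029027}{851} \approx -1209.2$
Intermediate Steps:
$a{\left(S \right)} = \frac{2}{- \frac{265}{28} - \frac{22}{S}}$ ($a{\left(S \right)} = \frac{2}{-9 - \left(\frac{13}{28} + \frac{22}{S}\right)} = \frac{2}{- \frac{265}{28} - \frac{22}{S}}$)
$s = -1181$ ($s = -1680 + 499 = -1181$)
$\left(Q{\left(A,-28 \right)} + s\right) + a{\left(33 \right)} = \left(-28 - 1181\right) - \frac{1848}{616 + 265 \cdot 33} = -1209 - \frac{1848}{616 + 8745} = -1209 - \frac{1848}{9361} = -1209 - 1848 \cdot \frac{1}{9361} = -1209 - \frac{168}{851} = - \frac{1029027}{851}$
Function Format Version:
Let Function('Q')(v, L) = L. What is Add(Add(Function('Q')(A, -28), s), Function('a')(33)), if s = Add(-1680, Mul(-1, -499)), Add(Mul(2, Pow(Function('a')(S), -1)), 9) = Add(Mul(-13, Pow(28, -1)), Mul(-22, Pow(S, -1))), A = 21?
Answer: Rational(-1029027, 851) ≈ -1209.2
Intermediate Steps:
Function('a')(S) = Mul(2, Pow(Add(Rational(-265, 28), Mul(-22, Pow(S, -1))), -1)) (Function('a')(S) = Mul(2, Pow(Add(-9, Add(Mul(-13, Pow(28, -1)), Mul(-22, Pow(S, -1)))), -1)) = Mul(2, Pow(Add(-9, Add(Mul(-13, Rational(1, 28)), Mul(-22, Pow(S, -1)))), -1)) = Mul(2, Pow(Add(-9, Add(Rational(-13, 28), Mul(-22, Pow(S, -1)))), -1)) = Mul(2, Pow(Add(Rational(-265, 28), Mul(-22, Pow(S, -1))), -1)))
s = -1181 (s = Add(-1680, 499) = -1181)
Add(Add(Function('Q')(A, -28), s), Function('a')(33)) = Add(Add(-28, -1181), Mul(-56, 33, Pow(Add(616, Mul(265, 33)), -1))) = Add(-1209, Mul(-56, 33, Pow(Add(616, 8745), -1))) = Add(-1209, Mul(-56, 33, Pow(9361, -1))) = Add(-1209, Mul(-56, 33, Rational(1, 9361))) = Add(-1209, Rational(-168, 851)) = Rational(-1029027, 851)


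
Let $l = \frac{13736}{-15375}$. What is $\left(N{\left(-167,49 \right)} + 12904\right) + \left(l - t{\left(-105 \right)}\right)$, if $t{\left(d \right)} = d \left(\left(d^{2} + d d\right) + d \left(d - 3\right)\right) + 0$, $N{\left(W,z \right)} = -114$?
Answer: $\frac{54100613764}{15375} \approx 3.5187 \cdot 10^{6}$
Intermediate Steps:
$t{\left(d \right)} = d \left(2 d^{2} + d \left(-3 + d\right)\right)$ ($t{\left(d \right)} = d \left(\left(d^{2} + d^{2}\right) + d \left(-3 + d\right)\right) + 0 = d \left(2 d^{2} + d \left(-3 + d\right)\right) + 0 = d \left(2 d^{2} + d \left(-3 + d\right)\right)$)
$l = - \frac{13736}{15375}$ ($l = 13736 \left(- \frac{1}{15375}\right) = - \frac{13736}{15375} \approx -0.8934$)
$\left(N{\left(-167,49 \right)} + 12904\right) + \left(l - t{\left(-105 \right)}\right) = \left(-114 + 12904\right) - \left(\frac{13736}{15375} + 3 \left(-105\right)^{2} \left(-1 - 105\right)\right) = 12790 - \left(\frac{13736}{15375} + 3 \cdot 11025 \left(-106\right)\right) = 12790 - - \frac{53903967514}{15375} = 12790 + \left(- \frac{13736}{15375} + 3505950\right) = 12790 + \frac{53903967514}{15375} = \frac{54100613764}{15375}$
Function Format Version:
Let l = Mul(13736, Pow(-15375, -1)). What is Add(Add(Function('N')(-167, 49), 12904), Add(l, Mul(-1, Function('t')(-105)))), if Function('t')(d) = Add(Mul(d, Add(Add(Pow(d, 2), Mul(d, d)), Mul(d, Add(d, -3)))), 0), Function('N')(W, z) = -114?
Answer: Rational(54100613764, 15375) ≈ 3.5187e+6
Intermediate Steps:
Function('t')(d) = Mul(d, Add(Mul(2, Pow(d, 2)), Mul(d, Add(-3, d)))) (Function('t')(d) = Add(Mul(d, Add(Add(Pow(d, 2), Pow(d, 2)), Mul(d, Add(-3, d)))), 0) = Add(Mul(d, Add(Mul(2, Pow(d, 2)), Mul(d, Add(-3, d)))), 0) = Mul(d, Add(Mul(2, Pow(d, 2)), Mul(d, Add(-3, d)))))
l = Rational(-13736, 15375) (l = Mul(13736, Rational(-1, 15375)) = Rational(-13736, 15375) ≈ -0.89340)
Add(Add(Function('N')(-167, 49), 12904), Add(l, Mul(-1, Function('t')(-105)))) = Add(Add(-114, 12904), Add(Rational(-13736, 15375), Mul(-1, Mul(3, Pow(-105, 2), Add(-1, -105))))) = Add(12790, Add(Rational(-13736, 15375), Mul(-1, Mul(3, 11025, -106)))) = Add(12790, Add(Rational(-13736, 15375), Mul(-1, -3505950))) = Add(12790, Add(Rational(-13736, 15375), 3505950)) = Add(12790, Rational(53903967514, 15375)) = Rational(54100613764, 15375)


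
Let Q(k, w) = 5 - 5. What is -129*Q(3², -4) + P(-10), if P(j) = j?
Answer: -10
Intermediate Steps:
Q(k, w) = 0
-129*Q(3², -4) + P(-10) = -129*0 - 10 = 0 - 10 = -10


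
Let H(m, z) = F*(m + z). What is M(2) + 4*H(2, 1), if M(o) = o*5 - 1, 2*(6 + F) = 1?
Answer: -57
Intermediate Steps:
F = -11/2 (F = -6 + (½)*1 = -6 + ½ = -11/2 ≈ -5.5000)
H(m, z) = -11*m/2 - 11*z/2 (H(m, z) = -11*(m + z)/2 = -11*m/2 - 11*z/2)
M(o) = -1 + 5*o (M(o) = 5*o - 1 = -1 + 5*o)
M(2) + 4*H(2, 1) = (-1 + 5*2) + 4*(-11/2*2 - 11/2*1) = (-1 + 10) + 4*(-11 - 11/2) = 9 + 4*(-33/2) = 9 - 66 = -57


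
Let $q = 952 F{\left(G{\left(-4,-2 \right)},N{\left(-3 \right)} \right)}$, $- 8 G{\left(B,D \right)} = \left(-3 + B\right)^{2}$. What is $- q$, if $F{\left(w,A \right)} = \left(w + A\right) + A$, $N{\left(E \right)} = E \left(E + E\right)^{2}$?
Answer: $211463$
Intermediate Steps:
$G{\left(B,D \right)} = - \frac{\left(-3 + B\right)^{2}}{8}$
$N{\left(E \right)} = 4 E^{3}$ ($N{\left(E \right)} = E \left(2 E\right)^{2} = E 4 E^{2} = 4 E^{3}$)
$F{\left(w,A \right)} = w + 2 A$ ($F{\left(w,A \right)} = \left(A + w\right) + A = w + 2 A$)
$q = -211463$ ($q = 952 \left(- \frac{\left(-3 - 4\right)^{2}}{8} + 2 \cdot 4 \left(-3\right)^{3}\right) = 952 \left(- \frac{\left(-7\right)^{2}}{8} + 2 \cdot 4 \left(-27\right)\right) = 952 \left(\left(- \frac{1}{8}\right) 49 + 2 \left(-108\right)\right) = 952 \left(- \frac{49}{8} - 216\right) = 952 \left(- \frac{1777}{8}\right) = -211463$)
$- q = \left(-1\right) \left(-211463\right) = 211463$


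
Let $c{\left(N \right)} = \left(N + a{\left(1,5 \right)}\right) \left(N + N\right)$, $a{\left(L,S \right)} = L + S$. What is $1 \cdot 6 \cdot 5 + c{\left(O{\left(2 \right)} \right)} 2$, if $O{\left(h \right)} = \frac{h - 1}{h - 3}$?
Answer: $10$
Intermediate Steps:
$O{\left(h \right)} = \frac{-1 + h}{-3 + h}$
$c{\left(N \right)} = 2 N \left(6 + N\right)$ ($c{\left(N \right)} = \left(N + \left(1 + 5\right)\right) \left(N + N\right) = \left(N + 6\right) 2 N = \left(6 + N\right) 2 N = 2 N \left(6 + N\right)$)
$1 \cdot 6 \cdot 5 + c{\left(O{\left(2 \right)} \right)} 2 = 1 \cdot 6 \cdot 5 + 2 \frac{-1 + 2}{-3 + 2} \left(6 + \frac{-1 + 2}{-3 + 2}\right) 2 = 6 \cdot 5 + 2 \frac{1}{-1} \cdot 1 \left(6 + \frac{1}{-1} \cdot 1\right) 2 = 30 + 2 \left(\left(-1\right) 1\right) \left(6 - 1\right) 2 = 30 + 2 \left(-1\right) \left(6 - 1\right) 2 = 30 + 2 \left(-1\right) 5 \cdot 2 = 30 - 20 = 10$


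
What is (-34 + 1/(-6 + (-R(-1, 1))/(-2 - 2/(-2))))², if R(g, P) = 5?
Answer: 1225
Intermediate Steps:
(-34 + 1/(-6 + (-R(-1, 1))/(-2 - 2/(-2))))² = (-34 + 1/(-6 + (-1*5)/(-2 - 2/(-2))))² = (-34 + 1/(-6 - 5/(-2 - 2*(-½))))² = (-34 + 1/(-6 - 5/(-2 + 1)))² = (-34 + 1/(-6 - 5/(-1)))² = (-34 + 1/(-6 - 5*(-1)))² = (-34 + 1/(-6 + 5))² = (-34 + 1/(-1))² = (-34 - 1)² = (-35)² = 1225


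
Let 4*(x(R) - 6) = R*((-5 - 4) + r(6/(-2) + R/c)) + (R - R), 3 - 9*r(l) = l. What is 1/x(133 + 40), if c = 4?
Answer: -144/80965 ≈ -0.0017785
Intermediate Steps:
r(l) = 1/3 - l/9
x(R) = 6 + R*(-25/3 - R/36)/4 (x(R) = 6 + (R*((-5 - 4) + (1/3 - (6/(-2) + R/4)/9)) + (R - R))/4 = 6 + (R*(-9 + (1/3 - (6*(-1/2) + R*(1/4))/9)) + 0)/4 = 6 + (R*(-9 + (1/3 - (-3 + R/4)/9)) + 0)/4 = 6 + (R*(-9 + (1/3 + (1/3 - R/36))) + 0)/4 = 6 + (R*(-9 + (2/3 - R/36)) + 0)/4 = 6 + (R*(-25/3 - R/36) + 0)/4 = 6 + (R*(-25/3 - R/36))/4 = 6 + R*(-25/3 - R/36)/4)
1/x(133 + 40) = 1/(6 - 25*(133 + 40)/12 - (133 + 40)**2/144) = 1/(6 - 25/12*173 - 1/144*173**2) = 1/(6 - 4325/12 - 1/144*29929) = 1/(6 - 4325/12 - 29929/144) = 1/(-80965/144) = -144/80965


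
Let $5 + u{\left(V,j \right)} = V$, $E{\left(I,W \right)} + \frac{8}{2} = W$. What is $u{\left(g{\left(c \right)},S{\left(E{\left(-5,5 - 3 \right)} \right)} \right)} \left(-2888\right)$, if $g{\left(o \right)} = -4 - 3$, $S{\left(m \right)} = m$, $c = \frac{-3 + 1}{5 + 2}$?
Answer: $34656$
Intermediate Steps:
$E{\left(I,W \right)} = -4 + W$
$c = - \frac{2}{7} \approx -0.28571$
$g{\left(o \right)} = -7$
$u{\left(V,j \right)} = -5 + V$
$u{\left(g{\left(c \right)},S{\left(E{\left(-5,5 - 3 \right)} \right)} \right)} \left(-2888\right) = \left(-5 - 7\right) \left(-2888\right) = \left(-12\right) \left(-2888\right) = 34656$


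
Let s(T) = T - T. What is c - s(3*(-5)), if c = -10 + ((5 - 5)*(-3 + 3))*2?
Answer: -10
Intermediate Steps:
c = -10 (c = -10 + (0*0)*2 = -10 + 0*2 = -10 + 0 = -10)
s(T) = 0
c - s(3*(-5)) = -10 - 1*0 = -10 + 0 = -10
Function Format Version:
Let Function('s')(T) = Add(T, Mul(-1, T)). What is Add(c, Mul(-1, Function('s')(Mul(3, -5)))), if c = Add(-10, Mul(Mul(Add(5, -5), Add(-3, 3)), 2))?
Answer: -10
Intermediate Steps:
c = -10 (c = Add(-10, Mul(Mul(0, 0), 2)) = Add(-10, Mul(0, 2)) = Add(-10, 0) = -10)
Function('s')(T) = 0
Add(c, Mul(-1, Function('s')(Mul(3, -5)))) = Add(-10, Mul(-1, 0)) = Add(-10, 0) = -10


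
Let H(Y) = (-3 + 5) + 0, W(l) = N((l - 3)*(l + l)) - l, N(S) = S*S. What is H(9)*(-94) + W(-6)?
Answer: 11482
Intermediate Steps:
N(S) = S²
W(l) = -l + 4*l²*(-3 + l)² (W(l) = ((l - 3)*(l + l))² - l = ((-3 + l)*(2*l))² - l = (2*l*(-3 + l))² - l = 4*l²*(-3 + l)² - l = -l + 4*l²*(-3 + l)²)
H(Y) = 2 (H(Y) = 2 + 0 = 2)
H(9)*(-94) + W(-6) = 2*(-94) - 6*(-1 + 4*(-6)*(-3 - 6)²) = -188 - 6*(-1 + 4*(-6)*(-9)²) = -188 - 6*(-1 + 4*(-6)*81) = -188 - 6*(-1 - 1944) = -188 - 6*(-1945) = -188 + 11670 = 11482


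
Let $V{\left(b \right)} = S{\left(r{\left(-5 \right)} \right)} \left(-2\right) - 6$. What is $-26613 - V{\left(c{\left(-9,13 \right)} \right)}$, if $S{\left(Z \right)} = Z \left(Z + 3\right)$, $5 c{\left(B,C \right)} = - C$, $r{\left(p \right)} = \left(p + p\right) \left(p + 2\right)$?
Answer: $-24627$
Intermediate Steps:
$r{\left(p \right)} = 2 p \left(2 + p\right)$
$c{\left(B,C \right)} = - \frac{C}{5}$ ($c{\left(B,C \right)} = \frac{\left(-1\right) C}{5} = - \frac{C}{5}$)
$S{\left(Z \right)} = Z \left(3 + Z\right)$
$V{\left(b \right)} = -1986$ ($V{\left(b \right)} = 2 \left(-5\right) \left(2 - 5\right) \left(3 + 2 \left(-5\right) \left(2 - 5\right)\right) \left(-2\right) - 6 = 2 \left(-5\right) \left(-3\right) \left(3 + 2 \left(-5\right) \left(-3\right)\right) \left(-2\right) - 6 = 30 \left(3 + 30\right) \left(-2\right) - 6 = 30 \cdot 33 \left(-2\right) - 6 = 990 \left(-2\right) - 6 = -1980 - 6 = -1986$)
$-26613 - V{\left(c{\left(-9,13 \right)} \right)} = -26613 - -1986 = -26613 + 1986 = -24627$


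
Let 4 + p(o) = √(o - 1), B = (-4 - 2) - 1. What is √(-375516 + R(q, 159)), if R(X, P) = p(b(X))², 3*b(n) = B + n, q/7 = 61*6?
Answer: 2*√(-844911 + (6 - √1914)²)/3 ≈ 612.28*I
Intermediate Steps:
B = -7 (B = -6 - 1 = -7)
q = 2562 (q = 7*(61*6) = 7*366 = 2562)
b(n) = -7/3 + n/3 (b(n) = (-7 + n)/3 = -7/3 + n/3)
p(o) = -4 + √(-1 + o) (p(o) = -4 + √(o - 1) = -4 + √(-1 + o))
R(X, P) = (-4 + √(-10/3 + X/3))² (R(X, P) = (-4 + √(-1 + (-7/3 + X/3)))² = (-4 + √(-10/3 + X/3))²)
√(-375516 + R(q, 159)) = √(-375516 + (-12 + √3*√(-10 + 2562))²/9) = √(-375516 + (-12 + √3*√2552)²/9) = √(-375516 + (-12 + √3*(2*√638))²/9) = √(-375516 + (-12 + 2*√1914)²/9)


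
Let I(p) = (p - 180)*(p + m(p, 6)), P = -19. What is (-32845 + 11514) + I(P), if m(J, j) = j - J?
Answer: -22525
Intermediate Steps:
I(p) = -1080 + 6*p (I(p) = (p - 180)*(p + (6 - p)) = (-180 + p)*6 = -1080 + 6*p)
(-32845 + 11514) + I(P) = (-32845 + 11514) + (-1080 + 6*(-19)) = -21331 + (-1080 - 114) = -21331 - 1194 = -22525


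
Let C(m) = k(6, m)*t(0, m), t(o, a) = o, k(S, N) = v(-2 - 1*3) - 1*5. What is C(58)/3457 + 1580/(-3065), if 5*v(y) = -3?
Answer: -316/613 ≈ -0.51550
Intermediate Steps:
v(y) = -⅗ (v(y) = (⅕)*(-3) = -⅗)
k(S, N) = -28/5 (k(S, N) = -⅗ - 1*5 = -⅗ - 5 = -28/5)
C(m) = 0 (C(m) = -28/5*0 = 0)
C(58)/3457 + 1580/(-3065) = 0/3457 + 1580/(-3065) = 0*(1/3457) + 1580*(-1/3065) = 0 - 316/613 = -316/613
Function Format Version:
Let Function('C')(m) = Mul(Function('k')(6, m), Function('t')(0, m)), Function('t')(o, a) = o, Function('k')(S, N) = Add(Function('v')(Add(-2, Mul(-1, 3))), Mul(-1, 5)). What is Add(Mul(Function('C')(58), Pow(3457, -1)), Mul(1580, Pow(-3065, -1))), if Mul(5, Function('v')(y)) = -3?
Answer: Rational(-316, 613) ≈ -0.51550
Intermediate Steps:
Function('v')(y) = Rational(-3, 5) (Function('v')(y) = Mul(Rational(1, 5), -3) = Rational(-3, 5))
Function('k')(S, N) = Rational(-28, 5) (Function('k')(S, N) = Add(Rational(-3, 5), Mul(-1, 5)) = Add(Rational(-3, 5), -5) = Rational(-28, 5))
Function('C')(m) = 0 (Function('C')(m) = Mul(Rational(-28, 5), 0) = 0)
Add(Mul(Function('C')(58), Pow(3457, -1)), Mul(1580, Pow(-3065, -1))) = Add(Mul(0, Pow(3457, -1)), Mul(1580, Pow(-3065, -1))) = Add(Mul(0, Rational(1, 3457)), Mul(1580, Rational(-1, 3065))) = Add(0, Rational(-316, 613)) = Rational(-316, 613)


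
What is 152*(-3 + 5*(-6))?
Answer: -5016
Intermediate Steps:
152*(-3 + 5*(-6)) = 152*(-3 - 30) = 152*(-33) = -5016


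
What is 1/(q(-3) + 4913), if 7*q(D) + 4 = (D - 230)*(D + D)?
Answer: 7/35785 ≈ 0.00019561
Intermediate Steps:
q(D) = -4/7 + 2*D*(-230 + D)/7 (q(D) = -4/7 + ((D - 230)*(D + D))/7 = -4/7 + ((-230 + D)*(2*D))/7 = -4/7 + (2*D*(-230 + D))/7 = -4/7 + 2*D*(-230 + D)/7)
1/(q(-3) + 4913) = 1/((-4/7 - 460/7*(-3) + (2/7)*(-3)²) + 4913) = 1/((-4/7 + 1380/7 + (2/7)*9) + 4913) = 1/((-4/7 + 1380/7 + 18/7) + 4913) = 1/(1394/7 + 4913) = 1/(35785/7) = 7/35785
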